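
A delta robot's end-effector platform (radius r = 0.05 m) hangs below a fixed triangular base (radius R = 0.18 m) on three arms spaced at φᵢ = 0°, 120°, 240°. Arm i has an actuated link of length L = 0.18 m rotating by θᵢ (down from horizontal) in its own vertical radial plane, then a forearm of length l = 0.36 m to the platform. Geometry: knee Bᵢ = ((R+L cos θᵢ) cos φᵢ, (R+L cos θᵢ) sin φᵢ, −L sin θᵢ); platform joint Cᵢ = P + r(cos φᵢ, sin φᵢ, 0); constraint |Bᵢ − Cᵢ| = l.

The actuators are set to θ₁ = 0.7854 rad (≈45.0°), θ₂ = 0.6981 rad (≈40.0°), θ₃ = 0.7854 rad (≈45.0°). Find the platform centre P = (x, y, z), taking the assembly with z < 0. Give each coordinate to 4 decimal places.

arm 1 at φ=0.0°: ρ1 = 0.2573;  centre 1 = (0.2573, 0.0000, -0.1273)
arm 2 at φ=120.0°: ρ2 = 0.2679;  centre 2 = (-0.1339, 0.2320, -0.1157)
arm 3 at φ=240.0°: ρ3 = 0.2573;  centre 3 = (-0.1286, -0.2228, -0.1273)
|centre ₂|²−|centre ₁|² = 0.0028;  |centre ₃|²−|centre ₁|² = 0.0000
linear system: -0.7824x+0.4640y = 0.0028−0.0232z; -0.7718x+-0.4456y = 0.0000−0.0000z
Cramer: x(z) = -0.0017+0.0146z;  y(z) = 0.0030-0.0253z
quadratic in z: (1.0009)z²+(0.2468)z+(-0.0463)=0, √Δ=0.4963 → z ∈ {-0.3712, 0.1246}; z = -0.3712 (taking z<0)
x = -0.0072, y = 0.0124

(-0.0072, 0.0124, -0.3712)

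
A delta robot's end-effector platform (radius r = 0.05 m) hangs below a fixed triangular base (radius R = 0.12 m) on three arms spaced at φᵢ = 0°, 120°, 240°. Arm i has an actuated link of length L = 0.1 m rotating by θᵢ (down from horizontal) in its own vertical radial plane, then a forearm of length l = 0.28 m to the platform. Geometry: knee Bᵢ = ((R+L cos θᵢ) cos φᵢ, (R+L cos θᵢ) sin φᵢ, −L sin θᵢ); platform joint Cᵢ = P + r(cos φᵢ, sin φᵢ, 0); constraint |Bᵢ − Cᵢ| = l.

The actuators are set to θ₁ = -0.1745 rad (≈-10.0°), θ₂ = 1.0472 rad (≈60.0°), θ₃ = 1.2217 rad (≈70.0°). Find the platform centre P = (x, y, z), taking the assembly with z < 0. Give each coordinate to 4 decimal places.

(0.1432, 0.0214, -0.2607)

arm 1 at φ=0.0°: (R−r)+L cos θ1 = 0.1685;  S1 = (0.1685, 0.0000, 0.0174)
φ2=120.0°: virtual centre (-0.0600, 0.1039, -0.0866), radius l
φ3=240.0°: virtual centre (-0.0521, -0.0902, -0.0940), radius l
subtract pairs → two planes through P
[-0.4570 0.2078 -0.2079]·P = -0.0068;  [-0.4412 -0.1805 -0.2227]·P = -0.0090
Cramer: x(z) = 0.0178-0.4812z;  y(z) = 0.0064-0.0575z
into |P−S₁|² = l²: 1.2348z² + 0.1096z + -0.0553 = 0;  Δ = 0.2854;  z = -0.2607 or 0.1719 → z<0 root = -0.2607
x = 0.1432, y = 0.0214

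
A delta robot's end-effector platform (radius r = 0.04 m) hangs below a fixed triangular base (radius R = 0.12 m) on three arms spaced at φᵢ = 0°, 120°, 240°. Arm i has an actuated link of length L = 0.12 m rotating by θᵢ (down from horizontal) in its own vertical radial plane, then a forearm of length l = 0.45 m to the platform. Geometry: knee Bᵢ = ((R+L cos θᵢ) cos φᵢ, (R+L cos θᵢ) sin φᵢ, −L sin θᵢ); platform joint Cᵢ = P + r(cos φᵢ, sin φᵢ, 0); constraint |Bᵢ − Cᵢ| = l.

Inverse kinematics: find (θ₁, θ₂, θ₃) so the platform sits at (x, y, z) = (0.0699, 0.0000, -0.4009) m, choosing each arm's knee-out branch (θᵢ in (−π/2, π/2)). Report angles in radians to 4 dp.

θ₁ = -0.2622, θ₂ = 0.1741, θ₃ = 0.1741

arm 1 (φ=0.0°): x'=0.0699, y'=0.0000
  A=0.0101, B=-0.4009, C=(l²−L²−A²−y'²−z²)/(2L)=0.1137
  θ1 = atan2(B,A) + arccos(C/0.4010) = -0.2622
rotate P by −φ2: (-0.0349, -0.0605, -0.4009)
  A cos θ + B sin θ = C:  0.1149·cos θ + -0.4009·sin θ = 0.0438
  γ=atan2(-0.4009,0.1149)=-1.2916;  ψ=arccos(0.1049)=1.4657;  θ2=γ+ψ≈0.1741
φ3=240.0° → target in arm frame (-0.0350, 0.0605)
  A=0.1150, B=-0.4009, C=(l²−L²−A²−y'²−z²)/(2L)=0.0438
  √(A²+B²)=0.4171;  θ3 = -1.2916+1.4657 ≈ 0.1741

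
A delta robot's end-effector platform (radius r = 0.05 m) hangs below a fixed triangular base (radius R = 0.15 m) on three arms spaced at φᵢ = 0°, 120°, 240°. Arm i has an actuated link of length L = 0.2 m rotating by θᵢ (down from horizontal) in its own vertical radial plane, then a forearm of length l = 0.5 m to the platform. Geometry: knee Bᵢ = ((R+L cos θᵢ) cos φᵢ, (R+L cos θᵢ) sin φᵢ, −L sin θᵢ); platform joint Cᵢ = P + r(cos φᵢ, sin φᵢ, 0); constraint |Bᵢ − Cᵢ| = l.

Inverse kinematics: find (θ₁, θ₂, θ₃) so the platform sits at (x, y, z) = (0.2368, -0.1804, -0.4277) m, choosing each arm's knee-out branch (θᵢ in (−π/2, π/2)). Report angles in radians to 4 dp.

arm 1 (φ=0.0°): x'=0.2368, y'=-0.1804
  A cos θ + B sin θ = C:  -0.1368·cos θ + -0.4277·sin θ = -0.0605
  θ1 = atan2(B,A) + arccos(C/0.4490) = -0.1745
φ2=120.0° → target in arm frame (-0.2746, -0.1149)
  A cos θ + B sin θ = C:  0.3746·cos θ + -0.4277·sin θ = -0.3162
  θ2 = atan2(B,A) + arccos(C/0.5686) = 1.3090
arm 3 (φ=240.0°): x'=0.0378, y'=0.2953
  A cos θ + B sin θ = C:  0.0622·cos θ + -0.4277·sin θ = -0.1599
  θ3 = atan2(B,A) + arccos(C/0.4322) = 0.5234

θ₁ = -0.1745, θ₂ = 1.3090, θ₃ = 0.5234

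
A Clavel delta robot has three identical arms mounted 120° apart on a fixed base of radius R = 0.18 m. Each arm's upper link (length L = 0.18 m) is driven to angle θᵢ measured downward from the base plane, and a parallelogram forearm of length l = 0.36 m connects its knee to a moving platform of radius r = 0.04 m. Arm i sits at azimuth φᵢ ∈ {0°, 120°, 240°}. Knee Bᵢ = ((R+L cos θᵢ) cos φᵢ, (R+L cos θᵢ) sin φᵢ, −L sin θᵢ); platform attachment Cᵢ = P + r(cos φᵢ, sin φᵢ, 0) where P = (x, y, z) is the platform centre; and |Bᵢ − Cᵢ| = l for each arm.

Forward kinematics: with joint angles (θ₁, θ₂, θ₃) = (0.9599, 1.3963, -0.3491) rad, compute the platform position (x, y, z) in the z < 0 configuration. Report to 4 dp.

O1 = (0.2432·cos0.0°, 0.2432·sin0.0°, -0.1474) = (0.2432, 0.0000, -0.1474)
arm 2 at φ=120.0°: ρ2 = 0.1713;  O2 = (-0.0856, 0.1483, -0.1773)
O3 = (0.3091·cos240.0°, 0.3091·sin240.0°, 0.0616) = (-0.1546, -0.2677, 0.0616)
subtract pairs → two planes through P
plane₁₂: -0.6577x+0.2966y+-0.0596z = -0.0202
Cramer: x(z) = 0.0090+0.1565z;  y(z) = -0.0479+0.5481z
sphere 1 gives Az²+Bz+C=0 with A=1.3250, B=0.1691, C=-0.0507;  B²−4AC=0.2974;  roots -0.2696, 0.1420;  negative root z = -0.2696
x = -0.0331, y = -0.1957

(-0.0331, -0.1957, -0.2696)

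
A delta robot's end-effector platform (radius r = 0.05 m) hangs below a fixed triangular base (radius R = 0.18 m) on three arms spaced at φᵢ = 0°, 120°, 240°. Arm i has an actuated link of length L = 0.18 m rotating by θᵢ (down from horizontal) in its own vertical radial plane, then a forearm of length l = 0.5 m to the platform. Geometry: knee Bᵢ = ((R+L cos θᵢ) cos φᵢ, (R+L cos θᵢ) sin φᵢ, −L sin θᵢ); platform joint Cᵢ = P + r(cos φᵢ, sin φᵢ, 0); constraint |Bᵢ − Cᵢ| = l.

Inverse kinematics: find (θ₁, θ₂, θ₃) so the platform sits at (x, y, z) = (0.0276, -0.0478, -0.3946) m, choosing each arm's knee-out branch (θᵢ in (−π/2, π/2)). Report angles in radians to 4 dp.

φ1=0.0° → target in arm frame (0.0276, -0.0478)
  A cos θ + B sin θ = C:  0.1024·cos θ + -0.3946·sin θ = 0.1364
  γ=atan2(-0.3946,0.1024)=-1.3169;  ψ=arccos(0.3347)=1.2295;  θ1=γ+ψ≈-0.0874
rotate P by −φ2: (-0.0552, 0.0000, -0.3946)
  e−x'=0.1852;  (l²−L²−(e−x')²−y'²−z²)/2L = 0.0766
  γ=atan2(-0.3946,0.1852)=-1.1320;  ψ=arccos(0.1758)=1.3940;  θ2=γ+ψ≈0.2621
rotate P by −φ3: (0.0276, 0.0478, -0.3946)
  e−x'=0.1024;  (l²−L²−(e−x')²−y'²−z²)/2L = 0.1364
  θ3 = atan2(B,A) + arccos(C/0.4077) = -0.0874

θ₁ = -0.0874, θ₂ = 0.2621, θ₃ = -0.0874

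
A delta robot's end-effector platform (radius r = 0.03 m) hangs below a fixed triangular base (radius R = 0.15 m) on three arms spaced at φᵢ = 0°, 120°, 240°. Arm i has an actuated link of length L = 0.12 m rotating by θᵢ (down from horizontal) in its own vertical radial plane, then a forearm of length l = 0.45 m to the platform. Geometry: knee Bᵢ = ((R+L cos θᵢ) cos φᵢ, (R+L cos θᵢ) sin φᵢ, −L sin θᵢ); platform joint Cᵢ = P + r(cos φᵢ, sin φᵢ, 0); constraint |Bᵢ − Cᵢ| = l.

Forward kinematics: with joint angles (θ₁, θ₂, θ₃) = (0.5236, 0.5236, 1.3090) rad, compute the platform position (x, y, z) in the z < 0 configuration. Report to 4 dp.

arm 1 at φ=0.0°: (R−r)+L cos θ1 = 0.2239;  S1 = (0.2239, 0.0000, -0.0600)
φ2=120.0°: virtual centre (-0.1120, 0.1939, -0.0600), radius l
φ3=240.0°: virtual centre (-0.0755, -0.1308, -0.1159), radius l
|S₂|²−|S₁|² = 0.0000;  |S₃|²−|S₁|² = -0.0175
[-0.6718 0.3878 0.0000]·P = 0.0000;  [-0.5989 -0.2616 -0.1118]·P = -0.0175
det = 0.4080;  x = 0.0166+-0.1063z,  y = 0.0288+-0.1841z
sphere 1 gives Az²+Bz+C=0 with A=1.0452, B=0.1535, C=-0.1551;  B²−4AC=0.6720;  roots -0.4656, 0.3187;  negative root z = -0.4656
x = 0.0661, y = 0.1145

(0.0661, 0.1145, -0.4656)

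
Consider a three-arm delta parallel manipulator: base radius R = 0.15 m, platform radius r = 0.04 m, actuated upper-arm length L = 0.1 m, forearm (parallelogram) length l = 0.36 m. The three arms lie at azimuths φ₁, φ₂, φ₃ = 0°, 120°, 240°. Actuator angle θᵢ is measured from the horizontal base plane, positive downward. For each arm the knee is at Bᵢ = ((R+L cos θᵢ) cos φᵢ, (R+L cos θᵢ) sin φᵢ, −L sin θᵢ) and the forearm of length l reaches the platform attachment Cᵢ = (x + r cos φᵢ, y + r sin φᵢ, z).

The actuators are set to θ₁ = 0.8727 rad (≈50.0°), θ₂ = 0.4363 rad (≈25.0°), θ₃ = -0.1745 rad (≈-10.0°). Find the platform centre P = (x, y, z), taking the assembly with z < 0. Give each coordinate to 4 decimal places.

(-0.0855, -0.0553, -0.3196)

φ1=0.0°: virtual centre (0.1743, 0.0000, -0.0766), radius l
φ2=120.0°: virtual centre (-0.1003, 0.1738, -0.0423), radius l
S3 = (0.2085·cos240.0°, 0.2085·sin240.0°, 0.0174) = (-0.1042, -0.1806, 0.0174)
eliminate P² terms by subtracting sphere 1 from 2 and 3
linear system: -0.5492x+0.3475y = 0.0058−0.0687z; -0.5570x+-0.3611y = 0.0075−0.1879z
det = 0.3919;  x = -0.0120+0.2300z,  y = -0.0023+0.1657z
quadratic in z: (1.0803)z²+(0.0668)z+(-0.0890)=0, √Δ=0.6238 → z ∈ {-0.3196, 0.2578}; z = -0.3196 (taking z<0)
x = -0.0855, y = -0.0553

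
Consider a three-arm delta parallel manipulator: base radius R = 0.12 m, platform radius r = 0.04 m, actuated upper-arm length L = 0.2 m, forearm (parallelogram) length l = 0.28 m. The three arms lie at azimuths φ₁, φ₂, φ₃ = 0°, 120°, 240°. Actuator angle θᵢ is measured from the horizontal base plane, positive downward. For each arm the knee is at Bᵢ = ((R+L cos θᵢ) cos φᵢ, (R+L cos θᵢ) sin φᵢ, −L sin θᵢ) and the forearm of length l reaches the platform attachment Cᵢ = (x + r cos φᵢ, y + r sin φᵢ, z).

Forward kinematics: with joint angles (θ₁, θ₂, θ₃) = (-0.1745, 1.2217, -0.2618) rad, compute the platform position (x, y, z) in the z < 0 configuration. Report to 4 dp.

φ1=0.0°: virtual centre (0.2770, 0.0000, 0.0347), radius l
arm 2 at φ=120.0°: e+L cos θ2 = 0.1484;  centre 2 = (-0.0742, 0.1285, -0.1879)
centre 3 = (0.2732·cos240.0°, 0.2732·sin240.0°, 0.0518) = (-0.1366, -0.2366, 0.0518)
subtract pairs → two planes through P
plane₁₂: -0.7023x+0.2571y+-0.4453z = -0.0206
det = 0.5449;  x = 0.0181+-0.3706z,  y = -0.0304+0.7198z
quadratic in z: (1.6555)z²+(0.0786)z+(-0.0093)=0, √Δ=0.2601 → z ∈ {-0.1023, 0.0548}; z = -0.1023 (taking z<0)
x = 0.0560, y = -0.1041

(0.0560, -0.1041, -0.1023)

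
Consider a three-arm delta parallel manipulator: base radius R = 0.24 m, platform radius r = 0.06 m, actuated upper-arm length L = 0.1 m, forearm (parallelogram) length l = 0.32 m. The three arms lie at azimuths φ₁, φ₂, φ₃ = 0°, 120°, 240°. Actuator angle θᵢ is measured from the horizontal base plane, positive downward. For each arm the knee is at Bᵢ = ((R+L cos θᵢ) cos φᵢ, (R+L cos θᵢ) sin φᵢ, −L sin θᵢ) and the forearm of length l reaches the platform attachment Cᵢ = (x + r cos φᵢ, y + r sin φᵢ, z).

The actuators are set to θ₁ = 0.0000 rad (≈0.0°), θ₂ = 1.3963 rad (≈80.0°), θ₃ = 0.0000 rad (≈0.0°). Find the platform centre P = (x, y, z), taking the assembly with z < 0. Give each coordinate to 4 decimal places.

O1 = (0.2800·cos0.0°, 0.2800·sin0.0°, 0.0000) = (0.2800, 0.0000, 0.0000)
arm 2 at φ=120.0°: e+L cos θ2 = 0.1974;  O2 = (-0.0987, 0.1709, -0.0985)
arm 3 at φ=240.0°: e+L cos θ3 = 0.2800;  O3 = (-0.1400, -0.2425, 0.0000)
subtract pairs → two planes through P
linear system: -0.7574x+0.3418y = -0.0297−-0.1970z; -0.8400x+-0.4850y = 0.0000−0.0000z
det = 0.6544;  x = 0.0220+-0.1460z,  y = -0.0382+0.2528z
sphere 1 gives Az²+Bz+C=0 with A=1.0852, B=0.0560, C=-0.0344;  B²−4AC=0.1525;  roots -0.2057, 0.1541;  negative root z = -0.2057
x = 0.0521, y = -0.0902

(0.0521, -0.0902, -0.2057)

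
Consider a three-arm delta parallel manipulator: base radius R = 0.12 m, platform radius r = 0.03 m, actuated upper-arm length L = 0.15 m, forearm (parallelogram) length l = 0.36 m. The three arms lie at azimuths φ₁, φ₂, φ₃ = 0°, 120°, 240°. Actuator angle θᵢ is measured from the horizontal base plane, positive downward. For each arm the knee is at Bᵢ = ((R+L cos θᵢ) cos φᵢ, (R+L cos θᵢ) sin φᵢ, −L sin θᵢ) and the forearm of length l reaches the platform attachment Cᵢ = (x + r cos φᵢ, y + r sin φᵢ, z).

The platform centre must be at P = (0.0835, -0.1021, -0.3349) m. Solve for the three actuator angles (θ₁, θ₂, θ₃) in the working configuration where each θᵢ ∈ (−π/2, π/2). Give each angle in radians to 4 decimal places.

rotate P by −φ1: (0.0835, -0.1021, -0.3349)
  e−x'=0.0065;  (l²−L²−(e−x')²−y'²−z²)/2L = -0.0517
  γ=atan2(-0.3349,0.0065)=-1.5514;  ψ=arccos(-0.1545)=1.7259;  θ1=γ+ψ≈0.1745
φ2=120.0° → target in arm frame (-0.1302, -0.0213)
  A=0.2202, B=-0.3349, C=(l²−L²−A²−y'²−z²)/(2L)=-0.1800
  γ=atan2(-0.3349,0.2202)=-0.9892;  ψ=arccos(-0.4490)=2.0364;  θ2=γ+ψ≈1.0472
rotate P by −φ3: (0.0467, 0.1234, -0.3349)
  A=0.0433, B=-0.3349, C=(l²−L²−A²−y'²−z²)/(2L)=-0.0738
  θ3 = atan2(B,A) + arccos(C/0.3377) = 0.3491

θ₁ = 0.1745, θ₂ = 1.0472, θ₃ = 0.3491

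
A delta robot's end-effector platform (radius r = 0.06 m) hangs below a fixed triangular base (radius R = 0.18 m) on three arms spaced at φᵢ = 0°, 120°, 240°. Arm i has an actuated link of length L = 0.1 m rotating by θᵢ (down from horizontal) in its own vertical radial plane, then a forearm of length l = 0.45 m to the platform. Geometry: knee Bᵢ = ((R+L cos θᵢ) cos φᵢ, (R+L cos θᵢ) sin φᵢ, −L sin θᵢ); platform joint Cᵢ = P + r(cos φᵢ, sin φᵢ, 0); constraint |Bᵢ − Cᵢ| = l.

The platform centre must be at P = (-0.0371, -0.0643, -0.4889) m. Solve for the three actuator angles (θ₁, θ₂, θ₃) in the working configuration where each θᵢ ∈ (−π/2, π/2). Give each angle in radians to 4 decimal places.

θ₁ = 1.1344, θ₂ = 1.1346, θ₃ = 0.6112

rotate P by −φ1: (-0.0371, -0.0643, -0.4889)
  e−x'=0.1571;  (l²−L²−(e−x')²−y'²−z²)/2L = -0.3767
  √(A²+B²)=0.5135;  θ1 = -1.2599+2.3943 ≈ 1.1344
arm 2 (φ=120.0°): x'=-0.0371, y'=0.0643
  e−x'=0.1571;  (l²−L²−(e−x')²−y'²−z²)/2L = -0.3767
  √(A²+B²)=0.5135;  θ2 = -1.2598+2.3944 ≈ 1.1346
φ3=240.0° → target in arm frame (0.0742, 0.0000)
  A cos θ + B sin θ = C:  0.0458·cos θ + -0.4889·sin θ = -0.2431
  γ=atan2(-0.4889,0.0458)=-1.4775;  ψ=arccos(-0.4951)=2.0887;  θ3=γ+ψ≈0.6112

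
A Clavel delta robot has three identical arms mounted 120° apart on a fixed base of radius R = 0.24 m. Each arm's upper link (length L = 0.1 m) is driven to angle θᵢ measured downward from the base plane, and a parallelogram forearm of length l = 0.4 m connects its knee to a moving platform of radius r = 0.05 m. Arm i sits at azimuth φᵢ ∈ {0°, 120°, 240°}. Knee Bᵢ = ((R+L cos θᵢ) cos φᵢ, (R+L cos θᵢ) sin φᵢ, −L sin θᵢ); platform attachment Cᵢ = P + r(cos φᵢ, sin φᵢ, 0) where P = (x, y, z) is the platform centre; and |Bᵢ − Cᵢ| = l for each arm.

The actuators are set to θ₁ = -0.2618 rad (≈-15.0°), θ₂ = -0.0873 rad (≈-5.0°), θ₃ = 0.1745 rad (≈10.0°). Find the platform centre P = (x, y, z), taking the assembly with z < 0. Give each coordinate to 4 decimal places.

O1 = (0.2866·cos0.0°, 0.2866·sin0.0°, 0.0259) = (0.2866, 0.0000, 0.0259)
φ2=120.0°: virtual centre (-0.1448, 0.2508, 0.0087), radius l
arm 3 at φ=240.0°: ρ3 = 0.2885;  O3 = (-0.1442, -0.2498, -0.0174)
subtract pairs → two planes through P
[-0.8628 0.5016 -0.0343]·P = 0.0012;  [-0.8617 -0.4997 -0.0865]·P = 0.0007
Cramer: x(z) = -0.0011-0.0701z;  y(z) = 0.0004-0.0522z
sphere 1 gives Az²+Bz+C=0 with A=1.0076, B=-0.0115, C=-0.0766;  B²−4AC=0.3088;  roots -0.2700, 0.2814;  negative root z = -0.2700
x = 0.0179, y = 0.0145

(0.0179, 0.0145, -0.2700)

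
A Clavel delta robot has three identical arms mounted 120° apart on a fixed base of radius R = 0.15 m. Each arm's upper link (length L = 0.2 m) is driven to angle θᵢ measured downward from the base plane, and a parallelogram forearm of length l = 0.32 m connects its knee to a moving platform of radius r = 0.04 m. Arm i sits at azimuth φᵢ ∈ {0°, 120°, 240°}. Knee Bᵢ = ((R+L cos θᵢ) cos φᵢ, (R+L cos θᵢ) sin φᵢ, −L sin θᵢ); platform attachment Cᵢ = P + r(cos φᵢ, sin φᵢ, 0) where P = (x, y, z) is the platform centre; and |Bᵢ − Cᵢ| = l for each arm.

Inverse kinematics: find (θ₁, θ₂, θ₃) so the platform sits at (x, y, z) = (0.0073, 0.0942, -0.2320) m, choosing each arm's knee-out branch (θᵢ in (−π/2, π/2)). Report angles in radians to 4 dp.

θ₁ = 0.5238, θ₂ = 0.0872, θ₃ = 0.9597

φ1=0.0° → target in arm frame (0.0073, 0.0942)
  A cos θ + B sin θ = C:  0.1027·cos θ + -0.2320·sin θ = -0.0271
  γ=atan2(-0.2320,0.1027)=-1.1541;  ψ=arccos(-0.1069)=1.6779;  θ1=γ+ψ≈0.5238
φ2=120.0° → target in arm frame (0.0779, -0.0534)
  A cos θ + B sin θ = C:  0.0321·cos θ + -0.2320·sin θ = 0.0117
  √(A²+B²)=0.2342;  θ2 = -1.4334+1.5207 ≈ 0.0872
φ3=240.0° → target in arm frame (-0.0852, -0.0408)
  A cos θ + B sin θ = C:  0.1952·cos θ + -0.2320·sin θ = -0.0780
  θ3 = atan2(B,A) + arccos(C/0.3032) = 0.9597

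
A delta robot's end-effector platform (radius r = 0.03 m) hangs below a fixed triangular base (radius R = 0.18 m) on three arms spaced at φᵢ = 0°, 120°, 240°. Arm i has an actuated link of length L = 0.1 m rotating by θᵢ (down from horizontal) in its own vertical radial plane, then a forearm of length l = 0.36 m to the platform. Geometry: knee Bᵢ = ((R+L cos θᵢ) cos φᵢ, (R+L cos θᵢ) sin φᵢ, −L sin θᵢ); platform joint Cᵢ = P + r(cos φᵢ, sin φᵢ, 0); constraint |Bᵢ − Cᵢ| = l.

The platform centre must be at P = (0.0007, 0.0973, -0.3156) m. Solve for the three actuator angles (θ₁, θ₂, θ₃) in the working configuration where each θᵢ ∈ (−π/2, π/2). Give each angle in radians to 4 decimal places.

θ₁ = 0.6111, θ₂ = 0.0002, θ₃ = 1.1342

arm 1 (φ=0.0°): x'=0.0007, y'=0.0973
  e−x'=0.1493;  (l²−L²−(e−x')²−y'²−z²)/2L = -0.0588
  θ1 = atan2(B,A) + arccos(C/0.3491) = 0.6111
arm 2 (φ=120.0°): x'=0.0839, y'=-0.0493
  A=0.0661, B=-0.3156, C=(l²−L²−A²−y'²−z²)/(2L)=0.0660
  √(A²+B²)=0.3224;  θ2 = -1.3644+1.3646 ≈ 0.0002
φ3=240.0° → target in arm frame (-0.0846, -0.0480)
  A cos θ + B sin θ = C:  0.2346·cos θ + -0.3156·sin θ = -0.1868
  γ=atan2(-0.3156,0.2346)=-0.9315;  ψ=arccos(-0.4750)=2.0657;  θ3=γ+ψ≈1.1342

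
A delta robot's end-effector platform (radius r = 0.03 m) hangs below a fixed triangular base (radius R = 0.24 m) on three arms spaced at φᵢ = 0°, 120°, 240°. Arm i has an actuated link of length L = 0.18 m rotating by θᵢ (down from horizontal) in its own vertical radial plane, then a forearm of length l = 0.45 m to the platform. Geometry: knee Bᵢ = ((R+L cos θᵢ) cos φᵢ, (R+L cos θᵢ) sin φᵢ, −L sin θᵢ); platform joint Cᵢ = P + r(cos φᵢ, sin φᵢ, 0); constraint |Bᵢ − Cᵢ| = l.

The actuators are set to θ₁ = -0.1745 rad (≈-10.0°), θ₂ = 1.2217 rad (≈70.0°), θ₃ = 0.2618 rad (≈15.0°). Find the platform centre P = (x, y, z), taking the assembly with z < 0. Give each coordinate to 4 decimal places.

O1 = (0.3873·cos0.0°, 0.3873·sin0.0°, 0.0313) = (0.3873, 0.0000, 0.0313)
O2 = (0.2716·cos120.0°, 0.2716·sin120.0°, -0.1691) = (-0.1358, 0.2352, -0.1691)
φ3=240.0°: virtual centre (-0.1919, -0.3324, -0.0466), radius l
|O₂|²−|O₁|² = -0.0486;  |O₃|²−|O₁|² = -0.0014
linear system: -1.0461x+0.4704y = -0.0486−-0.4008z; -1.1584x+-0.6649y = -0.0014−-0.1557z
Cramer: x(z) = 0.0266-0.2739z;  y(z) = -0.0442+0.2430z
into |P−O₁|² = l²: 1.1340z² + 0.1136z + -0.0695 = 0;  Δ = 0.3281;  z = -0.3026 or 0.2025 → z<0 root = -0.3026
x = 0.1095, y = -0.1177

(0.1095, -0.1177, -0.3026)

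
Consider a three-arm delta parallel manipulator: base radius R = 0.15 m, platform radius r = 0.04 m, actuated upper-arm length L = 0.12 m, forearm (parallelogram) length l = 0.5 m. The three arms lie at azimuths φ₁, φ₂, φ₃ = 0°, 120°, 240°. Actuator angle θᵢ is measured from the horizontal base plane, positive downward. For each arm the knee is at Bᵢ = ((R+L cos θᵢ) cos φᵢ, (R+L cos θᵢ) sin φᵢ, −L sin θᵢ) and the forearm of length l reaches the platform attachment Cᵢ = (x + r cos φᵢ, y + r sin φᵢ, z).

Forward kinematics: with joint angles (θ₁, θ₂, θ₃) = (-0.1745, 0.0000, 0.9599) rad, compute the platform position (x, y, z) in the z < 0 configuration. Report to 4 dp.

centre 1 = (0.2282·cos0.0°, 0.2282·sin0.0°, 0.0208) = (0.2282, 0.0000, 0.0208)
φ2=120.0°: virtual centre (-0.1150, 0.1992, 0.0000), radius l
φ3=240.0°: virtual centre (-0.0894, -0.1549, -0.0983), radius l
eliminate P² terms by subtracting sphere 1 from 2 and 3
linear system: -0.6864x+0.3984y = 0.0004−-0.0417z; -0.6352x+-0.3097y = -0.0109−-0.2383z
det = 0.4656;  x = 0.0090+-0.2316z,  y = 0.0165+-0.2944z
into |P−centre ₁|² = l²: 1.1403z² + 0.0501z + -0.2013 = 0;  Δ = 0.9205;  z = -0.4427 or 0.3987 → z<0 root = -0.4427
x = 0.1115, y = 0.1468

(0.1115, 0.1468, -0.4427)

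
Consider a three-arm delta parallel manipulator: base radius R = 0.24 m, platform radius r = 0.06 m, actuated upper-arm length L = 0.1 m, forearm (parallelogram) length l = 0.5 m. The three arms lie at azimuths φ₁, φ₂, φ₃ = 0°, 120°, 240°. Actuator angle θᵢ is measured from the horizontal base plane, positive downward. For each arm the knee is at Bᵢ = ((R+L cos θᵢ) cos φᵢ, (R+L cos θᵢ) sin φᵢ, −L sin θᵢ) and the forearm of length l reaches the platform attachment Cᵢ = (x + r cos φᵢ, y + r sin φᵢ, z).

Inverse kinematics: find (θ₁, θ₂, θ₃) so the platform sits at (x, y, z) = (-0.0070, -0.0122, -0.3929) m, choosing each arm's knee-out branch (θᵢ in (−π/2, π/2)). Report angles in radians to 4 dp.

θ₁ = -0.1750, θ₂ = -0.1745, θ₃ = -0.3496

φ1=0.0° → target in arm frame (-0.0070, -0.0122)
  A cos θ + B sin θ = C:  0.1870·cos θ + -0.3929·sin θ = 0.2526
  γ=atan2(-0.3929,0.1870)=-1.1266;  ψ=arccos(0.5804)=0.9516;  θ1=γ+ψ≈-0.1750
φ2=120.0° → target in arm frame (-0.0071, 0.0122)
  A=0.1871, B=-0.3929, C=(l²−L²−A²−y'²−z²)/(2L)=0.2524
  √(A²+B²)=0.4352;  θ2 = -1.1264+0.9519 ≈ -0.1745
arm 3 (φ=240.0°): x'=0.0141, y'=0.0000
  A=0.1659, B=-0.3929, C=(l²−L²−A²−y'²−z²)/(2L)=0.2905
  γ=atan2(-0.3929,0.1659)=-1.1712;  ψ=arccos(0.6811)=0.8216;  θ3=γ+ψ≈-0.3496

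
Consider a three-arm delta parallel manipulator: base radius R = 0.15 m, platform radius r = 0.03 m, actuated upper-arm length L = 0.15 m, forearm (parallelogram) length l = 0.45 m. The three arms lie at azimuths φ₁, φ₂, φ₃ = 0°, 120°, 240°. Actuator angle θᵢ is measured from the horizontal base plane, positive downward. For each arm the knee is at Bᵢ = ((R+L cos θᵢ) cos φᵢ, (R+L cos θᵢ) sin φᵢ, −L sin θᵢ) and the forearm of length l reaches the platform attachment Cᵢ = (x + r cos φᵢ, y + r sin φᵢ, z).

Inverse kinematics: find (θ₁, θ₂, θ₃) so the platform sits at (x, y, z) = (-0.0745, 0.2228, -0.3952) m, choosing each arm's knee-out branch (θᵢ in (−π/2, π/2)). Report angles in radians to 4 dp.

rotate P by −φ1: (-0.0745, 0.2228, -0.3952)
  A cos θ + B sin θ = C:  0.1945·cos θ + -0.3952·sin θ = -0.2122
  γ=atan2(-0.3952,0.1945)=-1.1134;  ψ=arccos(-0.4817)=2.0734;  θ1=γ+ψ≈0.9600
rotate P by −φ2: (0.2302, -0.0469, -0.3952)
  e−x'=-0.1102;  (l²−L²−(e−x')²−y'²−z²)/2L = 0.0316
  θ2 = atan2(B,A) + arccos(C/0.4103) = -0.3490
rotate P by −φ3: (-0.1557, -0.1759, -0.3952)
  A cos θ + B sin θ = C:  0.2757·cos θ + -0.3952·sin θ = -0.2771
  γ=atan2(-0.3952,0.2757)=-0.9617;  ψ=arccos(-0.5751)=2.1836;  θ3=γ+ψ≈1.2219

θ₁ = 0.9600, θ₂ = -0.3490, θ₃ = 1.2219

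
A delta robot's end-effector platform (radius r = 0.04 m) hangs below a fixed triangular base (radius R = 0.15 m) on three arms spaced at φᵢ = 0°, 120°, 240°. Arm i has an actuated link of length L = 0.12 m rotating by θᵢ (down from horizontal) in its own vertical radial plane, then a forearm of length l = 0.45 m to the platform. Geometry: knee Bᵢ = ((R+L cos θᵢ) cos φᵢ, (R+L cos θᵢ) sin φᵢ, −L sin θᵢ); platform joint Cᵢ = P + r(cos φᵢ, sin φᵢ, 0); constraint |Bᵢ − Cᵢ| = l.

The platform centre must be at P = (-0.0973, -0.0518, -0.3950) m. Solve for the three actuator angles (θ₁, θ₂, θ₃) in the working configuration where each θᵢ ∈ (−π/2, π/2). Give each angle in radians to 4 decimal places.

θ₁ = 0.6105, θ₂ = 0.1744, θ₃ = -0.2622

rotate P by −φ1: (-0.0973, -0.0518, -0.3950)
  A=0.2073, B=-0.3950, C=(l²−L²−A²−y'²−z²)/(2L)=-0.0566
  γ=atan2(-0.3950,0.2073)=-1.0875;  ψ=arccos(-0.1269)=1.6980;  θ1=γ+ψ≈0.6105
arm 2 (φ=120.0°): x'=0.0038, y'=0.1102
  A=0.1062, B=-0.3950, C=(l²−L²−A²−y'²−z²)/(2L)=0.0361
  θ2 = atan2(B,A) + arccos(C/0.4090) = 0.1744
φ3=240.0° → target in arm frame (0.0935, -0.0584)
  e−x'=0.0165;  (l²−L²−(e−x')²−y'²−z²)/2L = 0.1183
  γ=atan2(-0.3950,0.0165)=-1.5291;  ψ=arccos(0.2993)=1.2669;  θ3=γ+ψ≈-0.2622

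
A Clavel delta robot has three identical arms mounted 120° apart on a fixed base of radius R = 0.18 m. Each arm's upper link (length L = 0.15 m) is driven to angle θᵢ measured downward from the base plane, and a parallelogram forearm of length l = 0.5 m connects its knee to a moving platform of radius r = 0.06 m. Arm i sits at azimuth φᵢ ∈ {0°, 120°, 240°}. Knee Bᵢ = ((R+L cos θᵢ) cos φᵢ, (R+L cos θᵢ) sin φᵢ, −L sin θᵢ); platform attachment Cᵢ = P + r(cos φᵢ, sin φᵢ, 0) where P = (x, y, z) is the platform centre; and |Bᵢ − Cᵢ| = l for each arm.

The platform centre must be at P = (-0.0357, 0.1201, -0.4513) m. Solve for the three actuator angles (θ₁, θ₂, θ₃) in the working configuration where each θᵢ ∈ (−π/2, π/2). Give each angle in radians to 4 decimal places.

θ₁ = 0.4360, θ₂ = -0.1746, θ₃ = 0.6106

rotate P by −φ1: (-0.0357, 0.1201, -0.4513)
  A cos θ + B sin θ = C:  0.1557·cos θ + -0.4513·sin θ = -0.0495
  √(A²+B²)=0.4774;  θ1 = -1.2386+1.6746 ≈ 0.4360
arm 2 (φ=120.0°): x'=0.1219, y'=-0.0291
  e−x'=-0.0019;  (l²−L²−(e−x')²−y'²−z²)/2L = 0.0766
  √(A²+B²)=0.4513;  θ2 = -1.5749+1.4003 ≈ -0.1746
arm 3 (φ=240.0°): x'=-0.0862, y'=-0.0910
  A=0.2062, B=-0.4513, C=(l²−L²−A²−y'²−z²)/(2L)=-0.0898
  γ=atan2(-0.4513,0.2062)=-1.1423;  ψ=arccos(-0.1810)=1.7528;  θ3=γ+ψ≈0.6106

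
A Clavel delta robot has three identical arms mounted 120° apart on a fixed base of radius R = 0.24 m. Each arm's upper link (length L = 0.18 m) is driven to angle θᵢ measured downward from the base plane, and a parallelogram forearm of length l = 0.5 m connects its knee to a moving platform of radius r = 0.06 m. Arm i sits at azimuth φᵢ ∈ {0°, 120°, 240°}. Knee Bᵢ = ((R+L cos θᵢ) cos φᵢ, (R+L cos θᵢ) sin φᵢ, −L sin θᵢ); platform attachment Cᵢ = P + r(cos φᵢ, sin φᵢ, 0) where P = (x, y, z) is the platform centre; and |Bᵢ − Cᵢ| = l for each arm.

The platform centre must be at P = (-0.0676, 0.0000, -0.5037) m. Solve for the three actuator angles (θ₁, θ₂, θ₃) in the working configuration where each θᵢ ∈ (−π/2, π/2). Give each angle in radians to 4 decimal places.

θ₁ = 0.9600, θ₂ = 0.6110, θ₃ = 0.6110

rotate P by −φ1: (-0.0676, 0.0000, -0.5037)
  A cos θ + B sin θ = C:  0.2476·cos θ + -0.5037·sin θ = -0.2706
  θ1 = atan2(B,A) + arccos(C/0.5613) = 0.9600
rotate P by −φ2: (0.0338, 0.0585, -0.5037)
  A=0.1462, B=-0.5037, C=(l²−L²−A²−y'²−z²)/(2L)=-0.1692
  √(A²+B²)=0.5245;  θ2 = -1.2883+1.8993 ≈ 0.6110
φ3=240.0° → target in arm frame (0.0338, -0.0585)
  e−x'=0.1462;  (l²−L²−(e−x')²−y'²−z²)/2L = -0.1692
  √(A²+B²)=0.5245;  θ3 = -1.2883+1.8993 ≈ 0.6110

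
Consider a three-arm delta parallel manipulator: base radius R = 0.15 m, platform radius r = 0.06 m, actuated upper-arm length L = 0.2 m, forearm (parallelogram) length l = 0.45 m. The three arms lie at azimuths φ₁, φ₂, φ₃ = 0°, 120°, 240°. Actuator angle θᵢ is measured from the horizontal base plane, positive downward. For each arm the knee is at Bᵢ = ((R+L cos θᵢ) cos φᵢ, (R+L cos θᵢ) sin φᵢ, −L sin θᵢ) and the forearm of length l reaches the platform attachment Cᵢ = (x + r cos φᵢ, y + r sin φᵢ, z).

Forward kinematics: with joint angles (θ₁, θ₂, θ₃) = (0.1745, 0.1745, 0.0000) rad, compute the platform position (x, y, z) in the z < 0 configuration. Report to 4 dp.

(-0.0150, -0.0260, -0.3673)

arm 1 at φ=0.0°: (R−r)+L cos θ1 = 0.2870;  centre 1 = (0.2870, 0.0000, -0.0347)
φ2=120.0°: virtual centre (-0.1435, 0.2485, -0.0347), radius l
centre 3 = (0.2900·cos240.0°, 0.2900·sin240.0°, 0.0000) = (-0.1450, -0.2511, 0.0000)
subtract pairs → two planes through P
[-0.8609 0.4970 0.0000]·P = 0.0000;  [-0.8639 -0.5023 0.0694]·P = 0.0005
Cramer: x(z) = -0.0003+0.0401z;  y(z) = -0.0005+0.0694z
sphere 1 gives Az²+Bz+C=0 with A=1.0064, B=0.0464, C=-0.1188;  B²−4AC=0.4803;  roots -0.3673, 0.3213;  negative root z = -0.3673
x = -0.0150, y = -0.0260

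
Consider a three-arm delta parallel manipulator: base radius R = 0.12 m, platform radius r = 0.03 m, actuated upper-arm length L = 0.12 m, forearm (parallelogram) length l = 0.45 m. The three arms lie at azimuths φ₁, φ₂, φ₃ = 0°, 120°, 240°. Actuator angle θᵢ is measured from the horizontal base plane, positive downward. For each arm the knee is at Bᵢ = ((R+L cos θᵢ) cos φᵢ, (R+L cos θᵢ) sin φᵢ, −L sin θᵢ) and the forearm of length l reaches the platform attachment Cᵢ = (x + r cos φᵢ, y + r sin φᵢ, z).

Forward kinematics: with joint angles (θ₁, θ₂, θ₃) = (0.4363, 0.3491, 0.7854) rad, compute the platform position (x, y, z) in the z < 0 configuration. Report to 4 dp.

φ1=0.0°: virtual centre (0.1988, 0.0000, -0.0507), radius l
S2 = (0.2028·cos120.0°, 0.2028·sin120.0°, -0.0410) = (-0.1014, 0.1756, -0.0410)
φ3=240.0°: virtual centre (-0.0874, -0.1514, -0.0849), radius l
eliminate P² terms by subtracting sphere 1 from 2 and 3
[-0.6003 0.3512 0.0193]·P = 0.0007;  [-0.5724 -0.3029 -0.0683]·P = -0.0043
Cramer: x(z) = 0.0034-0.0474z;  y(z) = 0.0078-0.1360z
quadratic in z: (1.0207)z²+(0.1178)z+(-0.1617)=0, √Δ=0.8210 → z ∈ {-0.4599, 0.3445}; z = -0.4599 (taking z<0)
x = 0.0252, y = 0.0704

(0.0252, 0.0704, -0.4599)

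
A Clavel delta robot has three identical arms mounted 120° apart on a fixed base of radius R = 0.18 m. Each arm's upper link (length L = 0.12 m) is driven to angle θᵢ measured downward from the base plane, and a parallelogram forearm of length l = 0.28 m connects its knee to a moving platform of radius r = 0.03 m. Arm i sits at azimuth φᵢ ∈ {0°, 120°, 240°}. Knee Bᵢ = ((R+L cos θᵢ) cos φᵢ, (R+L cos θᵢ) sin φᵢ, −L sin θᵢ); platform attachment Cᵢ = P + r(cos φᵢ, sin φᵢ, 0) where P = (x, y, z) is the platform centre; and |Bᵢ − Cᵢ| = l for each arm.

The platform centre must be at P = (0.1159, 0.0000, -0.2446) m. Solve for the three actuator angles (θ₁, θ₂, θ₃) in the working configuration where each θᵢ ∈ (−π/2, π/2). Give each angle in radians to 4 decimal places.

θ₁ = 0.0877, θ₂ = 1.3963, θ₃ = 1.3963

rotate P by −φ1: (0.1159, 0.0000, -0.2446)
  A cos θ + B sin θ = C:  0.0341·cos θ + -0.2446·sin θ = 0.0125
  θ1 = atan2(B,A) + arccos(C/0.2470) = 0.0877
φ2=120.0° → target in arm frame (-0.0579, -0.1004)
  A cos θ + B sin θ = C:  0.2079·cos θ + -0.2446·sin θ = -0.2048
  γ=atan2(-0.2446,0.2079)=-0.8662;  ψ=arccos(-0.6378)=2.2625;  θ2=γ+ψ≈1.3963
φ3=240.0° → target in arm frame (-0.0580, 0.1004)
  A=0.2080, B=-0.2446, C=(l²−L²−A²−y'²−z²)/(2L)=-0.2048
  γ=atan2(-0.2446,0.2080)=-0.8662;  ψ=arccos(-0.6378)=2.2625;  θ3=γ+ψ≈1.3963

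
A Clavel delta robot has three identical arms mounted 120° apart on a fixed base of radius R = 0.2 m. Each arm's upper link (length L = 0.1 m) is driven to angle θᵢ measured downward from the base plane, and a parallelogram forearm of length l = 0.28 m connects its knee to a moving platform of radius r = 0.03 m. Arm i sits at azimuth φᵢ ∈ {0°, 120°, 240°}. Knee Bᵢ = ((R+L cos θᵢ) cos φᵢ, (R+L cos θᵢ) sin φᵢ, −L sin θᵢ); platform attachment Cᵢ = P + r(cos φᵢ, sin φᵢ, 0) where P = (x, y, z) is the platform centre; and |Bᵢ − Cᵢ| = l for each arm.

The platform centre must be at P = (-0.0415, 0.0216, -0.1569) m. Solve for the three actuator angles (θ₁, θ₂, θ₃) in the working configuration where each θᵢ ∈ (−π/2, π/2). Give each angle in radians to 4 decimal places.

arm 1 (φ=0.0°): x'=-0.0415, y'=0.0216
  A cos θ + B sin θ = C:  0.2115·cos θ + -0.1569·sin θ = -0.0071
  θ1 = atan2(B,A) + arccos(C/0.2633) = 0.9594
φ2=120.0° → target in arm frame (0.0395, 0.0251)
  A=0.1305, B=-0.1569, C=(l²−L²−A²−y'²−z²)/(2L)=0.1305
  θ2 = atan2(B,A) + arccos(C/0.2041) = 0.0000
rotate P by −φ3: (0.0020, -0.0467, -0.1569)
  e−x'=0.1680;  (l²−L²−(e−x')²−y'²−z²)/2L = 0.0669
  γ=atan2(-0.1569,0.1680)=-0.7514;  ψ=arccos(0.2913)=1.2753;  θ3=γ+ψ≈0.5239

θ₁ = 0.9594, θ₂ = 0.0000, θ₃ = 0.5239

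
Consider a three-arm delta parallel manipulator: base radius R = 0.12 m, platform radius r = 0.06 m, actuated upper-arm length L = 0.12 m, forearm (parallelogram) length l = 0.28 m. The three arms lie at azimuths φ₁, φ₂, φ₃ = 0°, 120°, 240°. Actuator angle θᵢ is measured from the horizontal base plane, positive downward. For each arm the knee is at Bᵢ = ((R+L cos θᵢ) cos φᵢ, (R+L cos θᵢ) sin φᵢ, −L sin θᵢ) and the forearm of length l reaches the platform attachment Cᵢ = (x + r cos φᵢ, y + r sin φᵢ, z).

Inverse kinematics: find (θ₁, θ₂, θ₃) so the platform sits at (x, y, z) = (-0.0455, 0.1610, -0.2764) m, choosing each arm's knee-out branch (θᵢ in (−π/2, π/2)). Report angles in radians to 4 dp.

arm 1 (φ=0.0°): x'=-0.0455, y'=0.1610
  A=0.1055, B=-0.2764, C=(l²−L²−A²−y'²−z²)/(2L)=-0.2060
  γ=atan2(-0.2764,0.1055)=-1.2062;  ψ=arccos(-0.6964)=2.3412;  θ1=γ+ψ≈1.1350
rotate P by −φ2: (0.1622, -0.0411, -0.2764)
  e−x'=-0.1022;  (l²−L²−(e−x')²−y'²−z²)/2L = -0.1022
  θ2 = atan2(B,A) + arccos(C/0.2947) = 0.0001
φ3=240.0° → target in arm frame (-0.1167, -0.1199)
  e−x'=0.1767;  (l²−L²−(e−x')²−y'²−z²)/2L = -0.2416
  γ=atan2(-0.2764,0.1767)=-1.0020;  ψ=arccos(-0.7366)=2.3988;  θ3=γ+ψ≈1.3967

θ₁ = 1.1350, θ₂ = 0.0001, θ₃ = 1.3967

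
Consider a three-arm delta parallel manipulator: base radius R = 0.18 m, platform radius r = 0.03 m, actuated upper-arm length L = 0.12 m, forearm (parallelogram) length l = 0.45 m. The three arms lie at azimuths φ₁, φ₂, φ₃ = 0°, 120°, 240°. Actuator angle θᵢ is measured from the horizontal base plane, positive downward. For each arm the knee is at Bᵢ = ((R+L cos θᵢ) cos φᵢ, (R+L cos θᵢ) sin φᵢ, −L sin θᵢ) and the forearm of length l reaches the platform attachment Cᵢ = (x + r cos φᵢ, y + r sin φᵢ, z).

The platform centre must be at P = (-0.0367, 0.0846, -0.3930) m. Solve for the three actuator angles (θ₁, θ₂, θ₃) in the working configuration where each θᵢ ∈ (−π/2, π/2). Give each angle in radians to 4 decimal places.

rotate P by −φ1: (-0.0367, 0.0846, -0.3930)
  e−x'=0.1867;  (l²−L²−(e−x')²−y'²−z²)/2L = -0.0348
  √(A²+B²)=0.4351;  θ1 = -1.1273+1.6510 ≈ 0.5237
rotate P by −φ2: (0.0916, -0.0105, -0.3930)
  A=0.0584, B=-0.3930, C=(l²−L²−A²−y'²−z²)/(2L)=0.1255
  γ=atan2(-0.3930,0.0584)=-1.4233;  ψ=arccos(0.3160)=1.2493;  θ2=γ+ψ≈-0.1740
rotate P by −φ3: (-0.0549, -0.0741, -0.3930)
  A cos θ + B sin θ = C:  0.2049·cos θ + -0.3930·sin θ = -0.0576
  θ3 = atan2(B,A) + arccos(C/0.4432) = 0.6110

θ₁ = 0.5237, θ₂ = -0.1740, θ₃ = 0.6110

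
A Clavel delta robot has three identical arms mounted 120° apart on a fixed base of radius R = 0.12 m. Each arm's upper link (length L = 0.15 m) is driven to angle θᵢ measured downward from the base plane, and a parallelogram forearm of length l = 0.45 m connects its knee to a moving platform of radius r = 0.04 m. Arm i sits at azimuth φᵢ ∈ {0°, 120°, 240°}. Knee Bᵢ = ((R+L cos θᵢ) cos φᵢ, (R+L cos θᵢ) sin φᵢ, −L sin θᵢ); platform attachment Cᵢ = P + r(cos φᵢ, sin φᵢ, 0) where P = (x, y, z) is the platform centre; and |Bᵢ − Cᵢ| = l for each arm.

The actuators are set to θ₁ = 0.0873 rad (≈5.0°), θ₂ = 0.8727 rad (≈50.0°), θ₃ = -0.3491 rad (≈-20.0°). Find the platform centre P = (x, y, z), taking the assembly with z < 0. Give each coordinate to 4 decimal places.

arm 1 at φ=0.0°: ρ1 = 0.2294;  O1 = (0.2294, 0.0000, -0.0131)
φ2=120.0°: virtual centre (-0.0882, 0.1528, -0.1149), radius l
φ3=240.0°: virtual centre (-0.1105, -0.1914, 0.0513), radius l
eliminate P² terms by subtracting sphere 1 from 2 and 3
[-0.6353 0.3056 -0.2037]·P = -0.0085;  [-0.6798 -0.3827 0.1288]·P = -0.0014
Cramer: x(z) = 0.0081-0.0856z;  y(z) = -0.0109+0.4885z
quadratic in z: (1.2460)z²+(0.0534)z+(-0.1532)=0, √Δ=0.8755 → z ∈ {-0.3728, 0.3299}; z = -0.3728 (taking z<0)
x = 0.0400, y = -0.1930

(0.0400, -0.1930, -0.3728)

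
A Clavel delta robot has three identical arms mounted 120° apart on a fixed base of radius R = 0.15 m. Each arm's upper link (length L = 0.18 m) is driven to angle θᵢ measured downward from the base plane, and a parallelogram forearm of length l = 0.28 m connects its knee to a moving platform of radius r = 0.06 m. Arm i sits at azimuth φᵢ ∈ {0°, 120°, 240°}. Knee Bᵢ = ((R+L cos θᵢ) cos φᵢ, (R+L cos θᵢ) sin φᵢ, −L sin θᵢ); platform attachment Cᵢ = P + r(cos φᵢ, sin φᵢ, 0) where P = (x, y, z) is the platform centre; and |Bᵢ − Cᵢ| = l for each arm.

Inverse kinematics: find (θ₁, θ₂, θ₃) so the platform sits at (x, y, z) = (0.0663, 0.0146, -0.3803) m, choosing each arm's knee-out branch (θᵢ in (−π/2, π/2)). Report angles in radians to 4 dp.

φ1=0.0° → target in arm frame (0.0663, 0.0146)
  A cos θ + B sin θ = C:  0.0237·cos θ + -0.3803·sin θ = -0.2761
  γ=atan2(-0.3803,0.0237)=-1.5086;  ψ=arccos(-0.7247)=2.3813;  θ1=γ+ψ≈0.8728
arm 2 (φ=120.0°): x'=-0.0205, y'=-0.0647
  e−x'=0.1105;  (l²−L²−(e−x')²−y'²−z²)/2L = -0.3195
  θ2 = atan2(B,A) + arccos(C/0.3960) = 1.2215
arm 3 (φ=240.0°): x'=-0.0458, y'=0.0501
  A=0.1358, B=-0.3803, C=(l²−L²−A²−y'²−z²)/(2L)=-0.3322
  θ3 = atan2(B,A) + arccos(C/0.4038) = 1.3089

θ₁ = 0.8728, θ₂ = 1.2215, θ₃ = 1.3089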